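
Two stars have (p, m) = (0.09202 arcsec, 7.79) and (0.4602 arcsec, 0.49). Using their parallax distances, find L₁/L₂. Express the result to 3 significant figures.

L₁/L₂ = 0.0301

d₁ = 1/p₁ = 1/0.09202″ = 10.867 pc; d₂ = 1/p₂ = 1/0.4602″ = 2.173 pc.
M₁ = m₁ − 5 log₁₀ d₁ + 5 = 7.79 − 5.1805 + 5 = 7.6095.
M₂ = 0.49 − 1.6853 + 5 = 3.8047.
L₁/L₂ = 10^(0.4(M₂ − M₁)) = 10^(0.4 × (-3.8048)) = 10^(-1.52192) = 0.030066.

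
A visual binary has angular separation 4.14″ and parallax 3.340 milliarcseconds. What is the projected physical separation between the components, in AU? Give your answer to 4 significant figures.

1240 AU

d = 1/p = 1/0.003340″ = 299.4 pc.
At distance d (pc), an angle of θ arcsec spans θ·d AU: s = 4.14 × 299.4 = 1239.5 AU.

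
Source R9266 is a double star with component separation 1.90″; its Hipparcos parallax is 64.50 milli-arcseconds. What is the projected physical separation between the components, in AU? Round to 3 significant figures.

29.5 AU

d = 1/p = 1/0.06450″ = 15.504 pc.
At distance d (pc), an angle of θ arcsec spans θ·d AU: s = 1.90 × 15.504 = 29.458 AU.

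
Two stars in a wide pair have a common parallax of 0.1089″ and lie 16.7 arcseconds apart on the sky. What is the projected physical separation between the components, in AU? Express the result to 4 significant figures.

d = 1/p = 1/0.1089″ = 9.1827 pc.
At distance d (pc), an angle of θ arcsec spans θ·d AU: s = 16.7 × 9.1827 = 153.35 AU.

153.4 AU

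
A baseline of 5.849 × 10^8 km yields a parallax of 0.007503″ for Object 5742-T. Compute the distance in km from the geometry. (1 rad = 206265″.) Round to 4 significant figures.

θ = 0.007503″ = 0.007503/206265 = 3.6376 × 10^-8 rad.
d = B/θ = (5.849 × 10^8) / (3.6376 × 10^-8) = 1.6079 × 10^16 km.

1.608 × 10^16 km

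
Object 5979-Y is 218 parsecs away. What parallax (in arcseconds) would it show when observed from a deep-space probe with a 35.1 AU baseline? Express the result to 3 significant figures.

0.161 arcsec

p (arcsec) = B (AU) / d (pc).
p = 35.1 / 218 = 0.16101 arcsec.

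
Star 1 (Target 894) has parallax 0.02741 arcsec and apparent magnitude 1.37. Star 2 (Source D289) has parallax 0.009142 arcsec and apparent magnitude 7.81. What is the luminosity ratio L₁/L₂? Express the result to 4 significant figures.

d₁ = 1/p₁ = 1/0.02741″ = 36.483 pc; d₂ = 1/p₂ = 1/0.009142″ = 109.39 pc.
M₁ = m₁ − 5 log₁₀ d₁ + 5 = 1.37 − 7.8105 + 5 = -1.4405.
M₂ = 7.81 − 10.1949 + 5 = 2.6151.
L₁/L₂ = 10^(0.4(M₂ − M₁)) = 10^(0.4 × 4.0556) = 10^1.62224 = 41.903.

L₁/L₂ = 41.90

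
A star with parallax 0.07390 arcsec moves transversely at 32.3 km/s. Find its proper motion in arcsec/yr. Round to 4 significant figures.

0.5036 arcsec/yr

d = 1/p = 1/0.07390″ = 13.532 pc.
μ = v_t / (4.74 d) = 32.3 / (4.74 × 13.532) = 32.3 / 64.142 = 0.50357 ″/yr.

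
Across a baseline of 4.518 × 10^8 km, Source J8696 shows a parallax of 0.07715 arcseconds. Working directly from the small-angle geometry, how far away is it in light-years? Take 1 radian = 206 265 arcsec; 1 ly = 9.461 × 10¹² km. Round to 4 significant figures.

θ = 0.07715″ = 0.07715/206265 = 3.7403 × 10^-7 rad.
d = B/θ = (4.518 × 10^8) / (3.7403 × 10^-7) = 1.2079 × 10^15 km = (1.2079 × 10^15) / (9.461 × 10^12) ly = 127.67 ly.

127.7 ly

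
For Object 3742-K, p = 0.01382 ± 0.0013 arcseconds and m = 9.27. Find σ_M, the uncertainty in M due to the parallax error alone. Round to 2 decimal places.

M = m − 5 log₁₀ d + 5 = m + 5 log₁₀ p + 5, so ∂M/∂p = 5/(p ln 10).
σ_M = (5/ln 10) · (σ_p/p) = 2.1715 × 0.0013/0.01382 = 2.1715 × 0.094067 = 0.20427.

σ_M = 0.20 mag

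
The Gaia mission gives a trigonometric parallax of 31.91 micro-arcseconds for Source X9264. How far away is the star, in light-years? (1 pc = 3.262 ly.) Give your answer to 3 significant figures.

p = 31.91 micro-arcseconds = 0.00003191 arcsec.
d = 1/p = 1/0.00003191 = 31338 pc.
In light-years: 31338 × 3.262 = 1.0222 × 10^5 ly.

102000 light years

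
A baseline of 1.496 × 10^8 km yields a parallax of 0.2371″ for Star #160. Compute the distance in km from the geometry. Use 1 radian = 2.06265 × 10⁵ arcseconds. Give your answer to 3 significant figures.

θ = 0.2371″ = 0.2371/206265 = 1.1495 × 10^-6 rad.
d = B/θ = (1.496 × 10^8) / (1.1495 × 10^-6) = 1.3014 × 10^14 km.

1.30 × 10^14 km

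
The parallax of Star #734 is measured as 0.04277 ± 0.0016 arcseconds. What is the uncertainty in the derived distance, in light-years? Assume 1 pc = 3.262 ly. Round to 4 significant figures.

d = 1/p, so σ_d = σ_p / p².
σ_d = 0.00160 / (0.04277)² = 0.00160 / 0.0018293 = 0.87465 pc = 0.87465 × 3.262 ly = 2.8531 ly.

2.853 ly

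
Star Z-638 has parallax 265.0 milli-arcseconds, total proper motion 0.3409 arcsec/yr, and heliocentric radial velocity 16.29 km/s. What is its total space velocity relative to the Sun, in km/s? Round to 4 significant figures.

17.39 km/s

d = 1/p = 1/0.2650″ = 3.7736 pc.
v_t = 4.740 μ d = 4.740 × 0.3409 × 3.7736 = 6.0976 km/s.
v = √(v_r² + v_t²) = √(16.29² + 6.0976²) = √302.545 = 17.394 km/s.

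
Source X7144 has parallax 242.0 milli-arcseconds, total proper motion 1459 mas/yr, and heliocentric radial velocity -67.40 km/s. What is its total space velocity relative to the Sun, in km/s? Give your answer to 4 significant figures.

73.21 km/s

d = 1/p = 1/0.2420″ = 4.1322 pc.
μ = 1459 mas/yr = 1.459 ″/yr.
v_t = 4.740 μ d = 4.740 × 1.459 × 4.1322 = 28.577 km/s.
v = √(v_r² + v_t²) = √((-67.40)² + 28.577²) = √5359.4 = 73.208 km/s.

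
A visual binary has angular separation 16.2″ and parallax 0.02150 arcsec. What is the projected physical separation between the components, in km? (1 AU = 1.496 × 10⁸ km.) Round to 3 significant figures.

1.13 × 10^11 km

d = 1/p = 1/0.02150″ = 46.512 pc.
At distance d (pc), an angle of θ arcsec spans θ·d AU: s = 16.2 × 46.512 = 753.49 AU.
= 753.49 × 1.496 × 10⁸ km = 1.1272 × 10^11 km.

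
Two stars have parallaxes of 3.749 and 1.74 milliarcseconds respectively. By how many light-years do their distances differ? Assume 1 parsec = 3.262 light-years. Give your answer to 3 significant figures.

d_A = 1/0.003749″ = 266.74 pc; d_B = 1/0.001740″ = 574.71 pc.
|d_B − d_A| = |574.71 − 266.74| = 307.97 pc = 307.97 × 3.262 ly = 1004.6 ly.

1000 ly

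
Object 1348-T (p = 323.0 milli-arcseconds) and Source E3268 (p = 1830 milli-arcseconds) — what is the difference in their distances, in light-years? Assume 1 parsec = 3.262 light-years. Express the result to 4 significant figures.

d_A = 1/0.3230″ = 3.096 pc; d_B = 1/1.830″ = 0.54645 pc.
|d_B − d_A| = |0.54645 − 3.096| = 2.5496 pc = 2.5496 × 3.262 ly = 8.3168 ly.

8.317 ly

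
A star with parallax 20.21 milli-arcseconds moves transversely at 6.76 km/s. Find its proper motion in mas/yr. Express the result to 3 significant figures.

d = 1/p = 1/0.02021″ = 49.48 pc.
μ = v_t / (4.74 d) = 6.76 / (4.74 × 49.48) = 6.76 / 234.54 = 0.028822 ″/yr = 28.822 mas/yr.

28.8 mas/yr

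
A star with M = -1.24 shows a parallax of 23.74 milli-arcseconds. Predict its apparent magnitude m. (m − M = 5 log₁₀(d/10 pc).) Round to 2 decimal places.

d = 1/p = 1/0.02374″ = 42.123 pc.
m − M = 5 log₁₀ d − 5 = 5 log₁₀(42.123) − 5 = 8.1226 − 5 = 3.1226.
m = M + (m − M) = -1.24 + 3.1226 = 1.88.

m = 1.88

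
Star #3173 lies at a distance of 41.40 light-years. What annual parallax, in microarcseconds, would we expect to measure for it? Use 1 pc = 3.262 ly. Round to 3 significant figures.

78800 μas

d = 41.40 ly ÷ 3.262 = 12.692 pc.
p = 1/d = 1/12.692 = 0.07879 arcsec.
= 0.07879 × 10⁶ = 78790 μas.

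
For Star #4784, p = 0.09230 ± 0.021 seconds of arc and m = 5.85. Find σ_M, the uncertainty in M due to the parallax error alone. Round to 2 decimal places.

σ_M = 0.49 mag

M = m − 5 log₁₀ d + 5 = m + 5 log₁₀ p + 5, so ∂M/∂p = 5/(p ln 10).
σ_M = (5/ln 10) · (σ_p/p) = 2.1715 × 0.021/0.09230 = 2.1715 × 0.22752 = 0.49406.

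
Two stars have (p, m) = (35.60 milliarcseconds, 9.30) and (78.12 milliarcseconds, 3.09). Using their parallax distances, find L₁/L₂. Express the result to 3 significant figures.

L₁/L₂ = 0.0158

d₁ = 1/p₁ = 1/0.03560″ = 28.09 pc; d₂ = 1/p₂ = 1/0.07812″ = 12.801 pc.
M₁ = m₁ − 5 log₁₀ d₁ + 5 = 9.30 − 7.2428 + 5 = 7.0572.
M₂ = 3.09 − 5.5362 + 5 = 2.5538.
L₁/L₂ = 10^(0.4(M₂ − M₁)) = 10^(0.4 × (-4.5034)) = 10^(-1.80136) = 0.015799.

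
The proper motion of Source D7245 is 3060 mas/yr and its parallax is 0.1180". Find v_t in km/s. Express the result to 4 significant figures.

d = 1/p = 1/0.1180″ = 8.4746 pc.
μ = 3060 mas/yr = 3.06 ″/yr.
v_t = 4.74 × μ × d = 4.74 × 3.06 × 8.4746 = 122.92 km/s.

122.9 km/s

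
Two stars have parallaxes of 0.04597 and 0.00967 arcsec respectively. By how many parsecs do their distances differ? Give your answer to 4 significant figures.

d_A = 1/0.04597″ = 21.753 pc; d_B = 1/0.009670″ = 103.41 pc.
|d_B − d_A| = |103.41 − 21.753| = 81.657 pc.

81.66 pc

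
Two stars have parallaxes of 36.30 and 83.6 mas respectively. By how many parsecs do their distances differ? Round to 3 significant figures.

d_A = 1/0.03630″ = 27.548 pc; d_B = 1/0.08360″ = 11.962 pc.
|d_B − d_A| = |11.962 − 27.548| = 15.586 pc.

15.6 pc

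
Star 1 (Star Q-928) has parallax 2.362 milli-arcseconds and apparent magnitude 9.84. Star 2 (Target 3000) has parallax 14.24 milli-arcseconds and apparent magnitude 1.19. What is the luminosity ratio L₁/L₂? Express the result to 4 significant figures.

L₁/L₂ = 0.01260

d₁ = 1/p₁ = 1/0.002362″ = 423.37 pc; d₂ = 1/p₂ = 1/0.01424″ = 70.225 pc.
M₁ = m₁ − 5 log₁₀ d₁ + 5 = 9.84 − 13.1336 + 5 = 1.7064.
M₂ = 1.19 − 9.2325 + 5 = -3.0425.
L₁/L₂ = 10^(0.4(M₂ − M₁)) = 10^(0.4 × (-4.7489)) = 10^(-1.89956) = 0.012602.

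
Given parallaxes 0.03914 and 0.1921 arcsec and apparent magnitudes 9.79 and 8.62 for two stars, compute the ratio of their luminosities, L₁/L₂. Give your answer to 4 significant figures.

L₁/L₂ = 8.200

d₁ = 1/p₁ = 1/0.03914″ = 25.549 pc; d₂ = 1/p₂ = 1/0.1921″ = 5.2056 pc.
M₁ = m₁ − 5 log₁₀ d₁ + 5 = 9.79 − 7.0369 + 5 = 7.7531.
M₂ = 8.62 − 3.5824 + 5 = 10.0376.
L₁/L₂ = 10^(0.4(M₂ − M₁)) = 10^(0.4 × 2.2845) = 10^0.91380 = 8.1997.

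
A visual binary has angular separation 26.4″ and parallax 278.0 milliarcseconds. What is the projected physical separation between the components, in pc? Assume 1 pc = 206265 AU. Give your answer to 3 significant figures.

d = 1/p = 1/0.2780″ = 3.5971 pc.
At distance d (pc), an angle of θ arcsec spans θ·d AU: s = 26.4 × 3.5971 = 94.963 AU.
= 94.963 / 206265 = 0.00046039 pc.

0.000460 pc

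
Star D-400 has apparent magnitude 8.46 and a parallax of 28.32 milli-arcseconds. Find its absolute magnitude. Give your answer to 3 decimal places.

M = 5.720

d = 1/p = 1/0.02832″ = 35.311 pc.
m − M = 5 log₁₀(35.311) − 5 = 7.7396 − 5 = 2.7396.
M = m − (m − M) = 8.46 − 2.7396 = 5.720.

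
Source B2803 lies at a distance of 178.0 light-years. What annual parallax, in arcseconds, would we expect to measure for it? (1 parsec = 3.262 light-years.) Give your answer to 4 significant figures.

d = 178.0 ly ÷ 3.262 = 54.568 pc.
p = 1/d = 1/54.568 = 0.018326 arcsec.

0.01833 arcsec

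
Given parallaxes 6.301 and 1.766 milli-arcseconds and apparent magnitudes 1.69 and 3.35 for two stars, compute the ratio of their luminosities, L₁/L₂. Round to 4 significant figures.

L₁/L₂ = 0.3624

d₁ = 1/p₁ = 1/0.006301″ = 158.7 pc; d₂ = 1/p₂ = 1/0.001766″ = 566.25 pc.
M₁ = m₁ − 5 log₁₀ d₁ + 5 = 1.69 − 11.0029 + 5 = -4.3129.
M₂ = 3.35 − 13.7650 + 5 = -5.4150.
L₁/L₂ = 10^(0.4(M₂ − M₁)) = 10^(0.4 × (-1.1021)) = 10^(-0.44084) = 0.36238.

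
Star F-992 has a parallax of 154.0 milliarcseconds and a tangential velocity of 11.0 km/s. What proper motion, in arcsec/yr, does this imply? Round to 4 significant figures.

d = 1/p = 1/0.1540″ = 6.4935 pc.
μ = v_t / (4.74 d) = 11.0 / (4.74 × 6.4935) = 11.0 / 30.779 = 0.35739 ″/yr.

0.3574 arcsec/yr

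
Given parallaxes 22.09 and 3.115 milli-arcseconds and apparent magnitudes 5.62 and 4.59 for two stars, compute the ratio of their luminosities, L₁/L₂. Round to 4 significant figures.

d₁ = 1/p₁ = 1/0.02209″ = 45.269 pc; d₂ = 1/p₂ = 1/0.003115″ = 321.03 pc.
M₁ = m₁ − 5 log₁₀ d₁ + 5 = 5.62 − 8.2790 + 5 = 2.3410.
M₂ = 4.59 − 12.5327 + 5 = -2.9427.
L₁/L₂ = 10^(0.4(M₂ − M₁)) = 10^(0.4 × (-5.2837)) = 10^(-2.11348) = 0.0077005.

L₁/L₂ = 0.007701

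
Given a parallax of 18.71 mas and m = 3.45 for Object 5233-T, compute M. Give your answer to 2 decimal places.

d = 1/p = 1/0.01871″ = 53.447 pc.
m − M = 5 log₁₀(53.447) − 5 = 8.6396 − 5 = 3.6396.
M = m − (m − M) = 3.45 − 3.6396 = -0.19.

M = -0.19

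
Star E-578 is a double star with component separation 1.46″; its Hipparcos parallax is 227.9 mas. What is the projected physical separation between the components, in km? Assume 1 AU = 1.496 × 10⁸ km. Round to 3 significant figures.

d = 1/p = 1/0.2279″ = 4.3879 pc.
At distance d (pc), an angle of θ arcsec spans θ·d AU: s = 1.46 × 4.3879 = 6.4063 AU.
= 6.4063 × 1.496 × 10⁸ km = 9.5838 × 10^8 km.

9.58 × 10^8 km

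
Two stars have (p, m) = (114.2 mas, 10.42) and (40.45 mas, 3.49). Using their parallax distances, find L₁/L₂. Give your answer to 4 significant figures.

d₁ = 1/p₁ = 1/0.1142″ = 8.7566 pc; d₂ = 1/p₂ = 1/0.04045″ = 24.722 pc.
M₁ = m₁ − 5 log₁₀ d₁ + 5 = 10.42 − 4.7117 + 5 = 10.7083.
M₂ = 3.49 − 6.9654 + 5 = 1.5246.
L₁/L₂ = 10^(0.4(M₂ − M₁)) = 10^(0.4 × (-9.1837)) = 10^(-3.67348) = 0.00021209.

L₁/L₂ = 0.0002121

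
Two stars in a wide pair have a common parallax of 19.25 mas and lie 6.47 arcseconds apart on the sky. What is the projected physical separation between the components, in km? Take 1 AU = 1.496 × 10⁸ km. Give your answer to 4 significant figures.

5.028 × 10^10 km

d = 1/p = 1/0.01925″ = 51.948 pc.
At distance d (pc), an angle of θ arcsec spans θ·d AU: s = 6.47 × 51.948 = 336.1 AU.
= 336.1 × 1.496 × 10⁸ km = 5.0281 × 10^10 km.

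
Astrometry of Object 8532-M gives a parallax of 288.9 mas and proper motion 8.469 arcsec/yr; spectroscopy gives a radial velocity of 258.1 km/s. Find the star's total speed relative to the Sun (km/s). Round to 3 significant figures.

d = 1/p = 1/0.2889″ = 3.4614 pc.
v_t = 4.740 μ d = 4.740 × 8.469 × 3.4614 = 138.95 km/s.
v = √(v_r² + v_t²) = √(258.1² + 138.95²) = √85922.7 = 293.13 km/s.

293 km/s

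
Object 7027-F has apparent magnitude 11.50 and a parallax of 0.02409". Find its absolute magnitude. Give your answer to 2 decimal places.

M = 8.41

d = 1/p = 1/0.02409″ = 41.511 pc.
m − M = 5 log₁₀(41.511) − 5 = 8.0908 − 5 = 3.0908.
M = m − (m − M) = 11.50 − 3.0908 = 8.41.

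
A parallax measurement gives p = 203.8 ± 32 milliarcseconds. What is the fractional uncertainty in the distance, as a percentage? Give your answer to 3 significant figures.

15.7%

For d = 1/p, |σ_d/d| = |σ_p/p|.
σ_p/p = 32 / 203.8 = 0.15702 = 15.702%.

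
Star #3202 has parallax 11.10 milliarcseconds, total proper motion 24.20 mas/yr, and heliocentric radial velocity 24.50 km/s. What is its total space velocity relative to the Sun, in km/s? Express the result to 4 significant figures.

d = 1/p = 1/0.01110″ = 90.09 pc.
μ = 24.20 mas/yr = 0.02420 ″/yr.
v_t = 4.740 μ d = 4.740 × 0.02420 × 90.09 = 10.334 km/s.
v = √(v_r² + v_t²) = √(24.50² + 10.334²) = √707.042 = 26.59 km/s.

26.59 km/s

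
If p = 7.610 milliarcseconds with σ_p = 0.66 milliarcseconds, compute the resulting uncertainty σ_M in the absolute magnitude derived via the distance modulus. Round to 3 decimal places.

M = m − 5 log₁₀ d + 5 = m + 5 log₁₀ p + 5, so ∂M/∂p = 5/(p ln 10).
σ_M = (5/ln 10) · (σ_p/p) = 2.1715 × 0.66/7.610 = 2.1715 × 0.086728 = 0.18833.

σ_M = 0.188 mag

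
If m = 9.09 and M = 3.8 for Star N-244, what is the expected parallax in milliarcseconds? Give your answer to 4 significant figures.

8.750 mas

m − M = 9.09 − 3.8 = 5.29.
d = 10^((m−M)/5 + 1) = 10^2.058 = 114.29 pc.
p = 1/d = 1/114.29 = 0.0087497 arcsec = 8.7497 mas.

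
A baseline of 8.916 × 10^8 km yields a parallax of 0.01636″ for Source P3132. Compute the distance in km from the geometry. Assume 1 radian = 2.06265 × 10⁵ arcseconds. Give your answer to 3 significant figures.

θ = 0.01636″ = 0.01636/206265 = 7.9315 × 10^-8 rad.
d = B/θ = (8.916 × 10^8) / (7.9315 × 10^-8) = 1.1241 × 10^16 km.

1.12 × 10^16 km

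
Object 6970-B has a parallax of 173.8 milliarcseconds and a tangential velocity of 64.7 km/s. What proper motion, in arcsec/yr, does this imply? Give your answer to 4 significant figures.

d = 1/p = 1/0.1738″ = 5.7537 pc.
μ = v_t / (4.74 d) = 64.7 / (4.74 × 5.7537) = 64.7 / 27.273 = 2.3723 ″/yr.

2.372 arcsec/yr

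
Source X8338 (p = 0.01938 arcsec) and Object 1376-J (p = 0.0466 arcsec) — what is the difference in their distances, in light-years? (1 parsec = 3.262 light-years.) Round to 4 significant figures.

98.32 ly

d_A = 1/0.01938″ = 51.6 pc; d_B = 1/0.04660″ = 21.459 pc.
|d_B − d_A| = |21.459 − 51.6| = 30.141 pc = 30.141 × 3.262 ly = 98.32 ly.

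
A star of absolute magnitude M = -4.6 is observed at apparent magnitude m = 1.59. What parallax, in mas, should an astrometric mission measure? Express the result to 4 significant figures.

m − M = 1.59 − (-4.6) = 6.19.
d = 10^((m−M)/5 + 1) = 10^2.238 = 172.98 pc.
p = 1/d = 1/172.98 = 0.005781 arcsec = 5.781 mas.

5.781 mas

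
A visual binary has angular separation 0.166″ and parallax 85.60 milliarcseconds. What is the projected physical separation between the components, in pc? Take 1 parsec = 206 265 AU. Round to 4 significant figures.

d = 1/p = 1/0.08560″ = 11.682 pc.
At distance d (pc), an angle of θ arcsec spans θ·d AU: s = 0.166 × 11.682 = 1.9392 AU.
= 1.9392 / 206265 = 9.4015 × 10^-6 pc.

9.402 × 10^-6 pc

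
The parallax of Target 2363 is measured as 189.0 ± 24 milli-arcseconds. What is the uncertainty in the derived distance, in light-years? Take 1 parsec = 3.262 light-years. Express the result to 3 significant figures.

d = 1/p, so σ_d = σ_p / p².
σ_d = 0.0240 / (0.1890)² = 0.0240 / 0.035721 = 0.67187 pc = 0.67187 × 3.262 ly = 2.1916 ly.

2.19 ly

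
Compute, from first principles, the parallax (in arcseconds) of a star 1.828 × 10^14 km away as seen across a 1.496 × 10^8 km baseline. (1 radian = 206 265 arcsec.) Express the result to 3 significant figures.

0.169 arcsec

θ ≈ B/d = (1.496 × 10^8) / (1.828 × 10^14) = 8.1838 × 10^-7 rad.
In arcseconds: 8.1838 × 10^-7 × 206265 = 0.1688″.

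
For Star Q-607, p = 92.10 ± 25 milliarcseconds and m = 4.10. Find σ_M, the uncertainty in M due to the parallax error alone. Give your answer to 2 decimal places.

σ_M = 0.59 mag

M = m − 5 log₁₀ d + 5 = m + 5 log₁₀ p + 5, so ∂M/∂p = 5/(p ln 10).
σ_M = (5/ln 10) · (σ_p/p) = 2.1715 × 25/92.10 = 2.1715 × 0.27144 = 0.58943.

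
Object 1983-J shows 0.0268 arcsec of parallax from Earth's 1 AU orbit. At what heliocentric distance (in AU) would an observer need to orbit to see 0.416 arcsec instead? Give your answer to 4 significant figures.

15.52 AU

Parallax scales linearly with baseline: p ∝ B, so B = p_target / p_Earth × 1 AU.
B = 0.416 / 0.0268 = 15.522 AU.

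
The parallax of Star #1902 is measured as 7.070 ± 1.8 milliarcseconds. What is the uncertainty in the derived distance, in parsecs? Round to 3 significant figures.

36.0 pc

d = 1/p, so σ_d = σ_p / p².
σ_d = 0.00180 / (0.007070)² = 0.00180 / 0.000049985 = 36.011 pc.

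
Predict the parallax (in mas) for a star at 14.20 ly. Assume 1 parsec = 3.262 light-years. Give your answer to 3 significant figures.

230 mas

d = 14.20 ly ÷ 3.262 = 4.3532 pc.
p = 1/d = 1/4.3532 = 0.22972 arcsec.
= 0.22972 × 1000 = 229.72 mas.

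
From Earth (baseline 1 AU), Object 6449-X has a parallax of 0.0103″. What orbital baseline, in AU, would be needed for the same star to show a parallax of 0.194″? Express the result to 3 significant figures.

Parallax scales linearly with baseline: p ∝ B, so B = p_target / p_Earth × 1 AU.
B = 0.194 / 0.0103 = 18.835 AU.

18.8 AU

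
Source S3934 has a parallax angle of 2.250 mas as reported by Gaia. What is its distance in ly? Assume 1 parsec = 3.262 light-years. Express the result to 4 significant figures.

1450 ly

p = 2.250 mas = 0.002250 arcsec.
d = 1/p = 1/0.002250 = 444.44 pc.
In light-years: 444.44 × 3.262 = 1449.8 ly.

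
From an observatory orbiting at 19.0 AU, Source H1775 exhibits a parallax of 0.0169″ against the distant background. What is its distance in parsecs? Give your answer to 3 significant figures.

With baseline B (in AU) and parallax p (in arcsec), d = B/p parsecs.
d = 19.0 / 0.0169 = 1124.3 pc.

1120 pc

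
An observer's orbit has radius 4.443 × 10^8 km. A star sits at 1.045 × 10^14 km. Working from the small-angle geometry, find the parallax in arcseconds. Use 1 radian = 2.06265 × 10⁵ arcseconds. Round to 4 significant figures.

0.8770 arcsec

θ ≈ B/d = (4.443 × 10^8) / (1.045 × 10^14) = 4.2517 × 10^-6 rad.
In arcseconds: 4.2517 × 10^-6 × 206265 = 0.87698″.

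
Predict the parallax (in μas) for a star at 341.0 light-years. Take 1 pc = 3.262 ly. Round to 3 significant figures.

9570 μas

d = 341.0 ly ÷ 3.262 = 104.54 pc.
p = 1/d = 1/104.54 = 0.0095657 arcsec.
= 0.0095657 × 10⁶ = 9565.7 μas.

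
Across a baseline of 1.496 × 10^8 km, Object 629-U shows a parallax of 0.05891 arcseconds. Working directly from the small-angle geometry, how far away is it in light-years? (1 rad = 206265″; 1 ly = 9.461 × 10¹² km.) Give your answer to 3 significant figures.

55.4 ly

θ = 0.05891″ = 0.05891/206265 = 2.8560 × 10^-7 rad.
d = B/θ = (1.496 × 10^8) / (2.8560 × 10^-7) = 5.2381 × 10^14 km = (5.2381 × 10^14) / (9.461 × 10^12) ly = 55.365 ly.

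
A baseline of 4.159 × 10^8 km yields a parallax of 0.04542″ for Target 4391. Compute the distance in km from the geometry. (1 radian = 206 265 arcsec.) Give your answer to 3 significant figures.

1.89 × 10^15 km

θ = 0.04542″ = 0.04542/206265 = 2.2020 × 10^-7 rad.
d = B/θ = (4.159 × 10^8) / (2.2020 × 10^-7) = 1.8887 × 10^15 km.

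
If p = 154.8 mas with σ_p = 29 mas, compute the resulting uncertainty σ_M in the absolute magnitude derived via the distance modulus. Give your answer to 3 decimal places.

σ_M = 0.407 mag

M = m − 5 log₁₀ d + 5 = m + 5 log₁₀ p + 5, so ∂M/∂p = 5/(p ln 10).
σ_M = (5/ln 10) · (σ_p/p) = 2.1715 × 29/154.8 = 2.1715 × 0.18734 = 0.40681.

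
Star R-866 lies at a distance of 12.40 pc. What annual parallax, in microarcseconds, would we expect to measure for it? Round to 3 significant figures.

80600 μas

p = 1/d = 1/12.4 = 0.080645 arcsec.
= 0.080645 × 10⁶ = 80645 μas.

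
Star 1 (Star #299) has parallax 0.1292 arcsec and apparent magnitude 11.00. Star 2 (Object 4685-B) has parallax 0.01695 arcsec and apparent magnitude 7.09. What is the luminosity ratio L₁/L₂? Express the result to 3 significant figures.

L₁/L₂ = 0.000470

d₁ = 1/p₁ = 1/0.1292″ = 7.7399 pc; d₂ = 1/p₂ = 1/0.01695″ = 58.997 pc.
M₁ = m₁ − 5 log₁₀ d₁ + 5 = 11.00 − 4.4437 + 5 = 11.5563.
M₂ = 7.09 − 8.8541 + 5 = 3.2359.
L₁/L₂ = 10^(0.4(M₂ − M₁)) = 10^(0.4 × (-8.3204)) = 10^(-3.32816) = 0.00046972.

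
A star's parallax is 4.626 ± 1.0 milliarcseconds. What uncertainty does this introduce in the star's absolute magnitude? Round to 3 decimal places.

M = m − 5 log₁₀ d + 5 = m + 5 log₁₀ p + 5, so ∂M/∂p = 5/(p ln 10).
σ_M = (5/ln 10) · (σ_p/p) = 2.1715 × 1.0/4.626 = 2.1715 × 0.21617 = 0.46941.

σ_M = 0.469 mag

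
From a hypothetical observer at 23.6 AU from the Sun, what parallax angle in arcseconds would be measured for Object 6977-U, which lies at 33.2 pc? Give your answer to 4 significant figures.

0.7108 arcsec

p (arcsec) = B (AU) / d (pc).
p = 23.6 / 33.2 = 0.71084 arcsec.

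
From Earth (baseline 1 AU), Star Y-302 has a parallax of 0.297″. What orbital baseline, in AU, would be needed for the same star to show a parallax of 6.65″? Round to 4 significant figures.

Parallax scales linearly with baseline: p ∝ B, so B = p_target / p_Earth × 1 AU.
B = 6.65 / 0.297 = 22.391 AU.

22.39 AU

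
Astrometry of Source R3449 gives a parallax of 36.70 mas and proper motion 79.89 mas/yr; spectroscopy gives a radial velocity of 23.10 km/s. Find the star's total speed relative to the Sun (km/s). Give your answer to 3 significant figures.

25.3 km/s

d = 1/p = 1/0.03670″ = 27.248 pc.
μ = 79.89 mas/yr = 0.07989 ″/yr.
v_t = 4.740 μ d = 4.740 × 0.07989 × 27.248 = 10.318 km/s.
v = √(v_r² + v_t²) = √(23.10² + 10.318²) = √640.071 = 25.3 km/s.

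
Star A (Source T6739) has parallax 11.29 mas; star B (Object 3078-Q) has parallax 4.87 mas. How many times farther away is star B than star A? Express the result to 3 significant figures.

Since d = 1/p, d_B/d_A = p_A/p_B.
= 11.29 / 4.87 = 2.3183.

2.32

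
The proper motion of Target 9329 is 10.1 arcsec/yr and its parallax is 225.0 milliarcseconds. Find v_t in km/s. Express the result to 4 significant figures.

212.8 km/s

d = 1/p = 1/0.2250″ = 4.4444 pc.
v_t = 4.74 × μ × d = 4.74 × 10.1 × 4.4444 = 212.77 km/s.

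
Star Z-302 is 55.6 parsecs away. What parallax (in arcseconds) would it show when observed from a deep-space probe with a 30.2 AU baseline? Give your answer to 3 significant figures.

p (arcsec) = B (AU) / d (pc).
p = 30.2 / 55.6 = 0.54317 arcsec.

0.543 arcsec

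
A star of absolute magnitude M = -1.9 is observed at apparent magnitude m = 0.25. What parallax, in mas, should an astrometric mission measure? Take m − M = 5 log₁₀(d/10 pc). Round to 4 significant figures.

37.15 mas

m − M = 0.25 − (-1.9) = 2.15.
d = 10^((m−M)/5 + 1) = 10^1.430 = 26.915 pc.
p = 1/d = 1/26.915 = 0.037154 arcsec = 37.154 mas.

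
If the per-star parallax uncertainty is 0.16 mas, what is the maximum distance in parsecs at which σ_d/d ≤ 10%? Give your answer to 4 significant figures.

625.0 pc

σ_d/d = σ_p/p, so the condition is σ_p/p ≤ 0.10, i.e. p ≥ σ_p/0.10.
p_min = 0.16/0.10 = 1.6 mas = 0.0016 arcsec.
d_max = 1/p_min = 1/0.0016 = 625 pc.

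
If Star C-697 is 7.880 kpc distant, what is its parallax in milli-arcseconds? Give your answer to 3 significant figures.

0.127 mas

d = 7.880 kpc = 7880 pc.
p = 1/d = 1/7880 = 0.0001269 arcsec.
= 0.0001269 × 1000 = 0.1269 mas.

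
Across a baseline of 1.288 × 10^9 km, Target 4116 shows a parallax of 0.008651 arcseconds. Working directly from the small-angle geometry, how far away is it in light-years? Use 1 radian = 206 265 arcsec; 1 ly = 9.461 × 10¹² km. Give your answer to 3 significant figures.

3250 ly

θ = 0.008651″ = 0.008651/206265 = 4.1941 × 10^-8 rad.
d = B/θ = (1.288 × 10^9) / (4.1941 × 10^-8) = 3.0710 × 10^16 km = (3.0710 × 10^16) / (9.461 × 10^12) ly = 3246 ly.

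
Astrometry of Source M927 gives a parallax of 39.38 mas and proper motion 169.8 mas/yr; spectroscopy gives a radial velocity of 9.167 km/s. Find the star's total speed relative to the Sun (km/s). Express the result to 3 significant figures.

d = 1/p = 1/0.03938″ = 25.394 pc.
μ = 169.8 mas/yr = 0.1698 ″/yr.
v_t = 4.740 μ d = 4.740 × 0.1698 × 25.394 = 20.438 km/s.
v = √(v_r² + v_t²) = √(9.167² + 20.438²) = √501.746 = 22.4 km/s.

22.4 km/s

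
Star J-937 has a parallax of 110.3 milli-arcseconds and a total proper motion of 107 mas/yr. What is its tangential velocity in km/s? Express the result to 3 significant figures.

4.60 km/s

d = 1/p = 1/0.1103″ = 9.0662 pc.
μ = 107 mas/yr = 0.107 ″/yr.
v_t = 4.74 × μ × d = 4.74 × 0.107 × 9.0662 = 4.5982 km/s.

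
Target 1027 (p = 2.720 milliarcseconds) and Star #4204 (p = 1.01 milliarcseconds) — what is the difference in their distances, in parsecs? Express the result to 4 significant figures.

622.5 pc

d_A = 1/0.002720″ = 367.65 pc; d_B = 1/0.001010″ = 990.1 pc.
|d_B − d_A| = |990.1 − 367.65| = 622.45 pc.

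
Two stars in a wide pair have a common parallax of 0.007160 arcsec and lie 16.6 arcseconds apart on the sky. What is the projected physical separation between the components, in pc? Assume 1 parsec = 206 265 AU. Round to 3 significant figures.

0.0112 pc

d = 1/p = 1/0.007160″ = 139.66 pc.
At distance d (pc), an angle of θ arcsec spans θ·d AU: s = 16.6 × 139.66 = 2318.4 AU.
= 2318.4 / 206265 = 0.011240 pc.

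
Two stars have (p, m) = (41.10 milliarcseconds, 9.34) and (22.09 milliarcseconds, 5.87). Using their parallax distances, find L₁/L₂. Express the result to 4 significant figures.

L₁/L₂ = 0.01182

d₁ = 1/p₁ = 1/0.04110″ = 24.331 pc; d₂ = 1/p₂ = 1/0.02209″ = 45.269 pc.
M₁ = m₁ − 5 log₁₀ d₁ + 5 = 9.34 − 6.9308 + 5 = 7.4092.
M₂ = 5.87 − 8.2790 + 5 = 2.5910.
L₁/L₂ = 10^(0.4(M₂ − M₁)) = 10^(0.4 × (-4.8182)) = 10^(-1.92728) = 0.011823.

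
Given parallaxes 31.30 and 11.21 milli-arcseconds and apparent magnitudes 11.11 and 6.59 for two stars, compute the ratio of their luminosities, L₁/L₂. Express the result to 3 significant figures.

L₁/L₂ = 0.00200

d₁ = 1/p₁ = 1/0.03130″ = 31.949 pc; d₂ = 1/p₂ = 1/0.01121″ = 89.206 pc.
M₁ = m₁ − 5 log₁₀ d₁ + 5 = 11.11 − 7.5223 + 5 = 8.5877.
M₂ = 6.59 − 9.7520 + 5 = 1.8380.
L₁/L₂ = 10^(0.4(M₂ − M₁)) = 10^(0.4 × (-6.7497)) = 10^(-2.69988) = 0.0019958.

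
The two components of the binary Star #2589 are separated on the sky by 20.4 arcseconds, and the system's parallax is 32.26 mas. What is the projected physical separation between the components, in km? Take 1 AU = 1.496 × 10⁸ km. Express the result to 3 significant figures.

d = 1/p = 1/0.03226″ = 30.998 pc.
At distance d (pc), an angle of θ arcsec spans θ·d AU: s = 20.4 × 30.998 = 632.36 AU.
= 632.36 × 1.496 × 10⁸ km = 9.4601 × 10^10 km.

9.46 × 10^10 km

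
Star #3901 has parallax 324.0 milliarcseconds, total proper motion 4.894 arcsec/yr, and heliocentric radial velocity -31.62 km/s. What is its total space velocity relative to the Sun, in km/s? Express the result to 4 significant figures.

d = 1/p = 1/0.3240″ = 3.0864 pc.
v_t = 4.740 μ d = 4.740 × 4.894 × 3.0864 = 71.597 km/s.
v = √(v_r² + v_t²) = √((-31.62)² + 71.597²) = √6125.95 = 78.268 km/s.

78.27 km/s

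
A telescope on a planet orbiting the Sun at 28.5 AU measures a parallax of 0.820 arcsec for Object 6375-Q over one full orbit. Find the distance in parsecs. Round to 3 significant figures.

With baseline B (in AU) and parallax p (in arcsec), d = B/p parsecs.
d = 28.5 / 0.820 = 34.756 pc.

34.8 pc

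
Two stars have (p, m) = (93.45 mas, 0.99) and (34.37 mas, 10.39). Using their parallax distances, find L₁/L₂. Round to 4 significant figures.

d₁ = 1/p₁ = 1/0.09345″ = 10.701 pc; d₂ = 1/p₂ = 1/0.03437″ = 29.095 pc.
M₁ = m₁ − 5 log₁₀ d₁ + 5 = 0.99 − 5.1471 + 5 = 0.8429.
M₂ = 10.39 − 7.3191 + 5 = 8.0709.
L₁/L₂ = 10^(0.4(M₂ − M₁)) = 10^(0.4 × 7.2280) = 10^2.89120 = 778.39.

L₁/L₂ = 778.4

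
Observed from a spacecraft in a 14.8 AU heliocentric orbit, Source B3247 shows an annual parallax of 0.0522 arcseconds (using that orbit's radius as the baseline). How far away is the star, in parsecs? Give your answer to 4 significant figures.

With baseline B (in AU) and parallax p (in arcsec), d = B/p parsecs.
d = 14.8 / 0.0522 = 283.52 pc.

283.5 pc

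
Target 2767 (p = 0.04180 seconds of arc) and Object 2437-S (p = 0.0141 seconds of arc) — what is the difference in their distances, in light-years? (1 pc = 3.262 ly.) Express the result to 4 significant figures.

153.3 ly

d_A = 1/0.04180″ = 23.923 pc; d_B = 1/0.01410″ = 70.922 pc.
|d_B − d_A| = |70.922 − 23.923| = 46.999 pc = 46.999 × 3.262 ly = 153.31 ly.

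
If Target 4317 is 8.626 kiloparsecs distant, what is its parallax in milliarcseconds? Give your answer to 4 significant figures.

0.1159 mas

d = 8.626 kpc = 8626 pc.
p = 1/d = 1/8626 = 0.00011593 arcsec.
= 0.00011593 × 1000 = 0.11593 mas.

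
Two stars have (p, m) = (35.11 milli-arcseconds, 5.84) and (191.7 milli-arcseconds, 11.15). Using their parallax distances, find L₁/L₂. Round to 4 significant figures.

L₁/L₂ = 3966

d₁ = 1/p₁ = 1/0.03511″ = 28.482 pc; d₂ = 1/p₂ = 1/0.1917″ = 5.2165 pc.
M₁ = m₁ − 5 log₁₀ d₁ + 5 = 5.84 − 7.2729 + 5 = 3.5671.
M₂ = 11.15 − 3.5869 + 5 = 12.5631.
L₁/L₂ = 10^(0.4(M₂ − M₁)) = 10^(0.4 × 8.9960) = 10^3.59840 = 3966.4.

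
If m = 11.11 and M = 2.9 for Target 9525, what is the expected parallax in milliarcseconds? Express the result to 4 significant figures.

m − M = 11.11 − 2.9 = 8.21.
d = 10^((m−M)/5 + 1) = 10^2.642 = 438.53 pc.
p = 1/d = 1/438.53 = 0.0022803 arcsec = 2.2803 mas.

2.280 mas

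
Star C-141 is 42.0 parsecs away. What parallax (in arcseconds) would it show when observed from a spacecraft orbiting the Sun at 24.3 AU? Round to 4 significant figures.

0.5786 arcsec

p (arcsec) = B (AU) / d (pc).
p = 24.3 / 42.0 = 0.57857 arcsec.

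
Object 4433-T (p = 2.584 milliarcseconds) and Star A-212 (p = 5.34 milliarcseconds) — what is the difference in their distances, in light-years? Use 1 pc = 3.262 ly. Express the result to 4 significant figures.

d_A = 1/0.002584″ = 387 pc; d_B = 1/0.005340″ = 187.27 pc.
|d_B − d_A| = |187.27 − 387| = 199.73 pc = 199.73 × 3.262 ly = 651.52 ly.

651.5 ly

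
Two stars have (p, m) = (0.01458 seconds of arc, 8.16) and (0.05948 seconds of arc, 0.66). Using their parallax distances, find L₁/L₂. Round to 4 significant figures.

L₁/L₂ = 0.01664

d₁ = 1/p₁ = 1/0.01458″ = 68.587 pc; d₂ = 1/p₂ = 1/0.05948″ = 16.812 pc.
M₁ = m₁ − 5 log₁₀ d₁ + 5 = 8.16 − 9.1812 + 5 = 3.9788.
M₂ = 0.66 − 6.1281 + 5 = -0.4681.
L₁/L₂ = 10^(0.4(M₂ − M₁)) = 10^(0.4 × (-4.4469)) = 10^(-1.77876) = 0.016643.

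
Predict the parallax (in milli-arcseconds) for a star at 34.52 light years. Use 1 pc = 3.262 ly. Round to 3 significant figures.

d = 34.52 ly ÷ 3.262 = 10.582 pc.
p = 1/d = 1/10.582 = 0.0945 arcsec.
= 0.0945 × 1000 = 94.5 mas.

94.5 mas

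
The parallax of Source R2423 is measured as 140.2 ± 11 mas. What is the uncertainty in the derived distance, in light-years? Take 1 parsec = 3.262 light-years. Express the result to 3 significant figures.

d = 1/p, so σ_d = σ_p / p².
σ_d = 0.0110 / (0.1402)² = 0.0110 / 0.019656 = 0.55963 pc = 0.55963 × 3.262 ly = 1.8255 ly.

1.83 ly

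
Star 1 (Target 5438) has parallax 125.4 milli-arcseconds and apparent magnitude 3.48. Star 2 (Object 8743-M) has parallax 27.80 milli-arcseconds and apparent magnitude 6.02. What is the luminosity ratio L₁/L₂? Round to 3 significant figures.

L₁/L₂ = 0.510

d₁ = 1/p₁ = 1/0.1254″ = 7.9745 pc; d₂ = 1/p₂ = 1/0.02780″ = 35.971 pc.
M₁ = m₁ − 5 log₁₀ d₁ + 5 = 3.48 − 4.5085 + 5 = 3.9715.
M₂ = 6.02 − 7.7798 + 5 = 3.2402.
L₁/L₂ = 10^(0.4(M₂ − M₁)) = 10^(0.4 × (-0.7313)) = 10^(-0.29252) = 0.50989.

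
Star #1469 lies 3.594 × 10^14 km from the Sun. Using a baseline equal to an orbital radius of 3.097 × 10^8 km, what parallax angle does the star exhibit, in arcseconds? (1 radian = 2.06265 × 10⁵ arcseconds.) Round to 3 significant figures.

θ ≈ B/d = (3.097 × 10^8) / (3.594 × 10^14) = 8.6171 × 10^-7 rad.
In arcseconds: 8.6171 × 10^-7 × 206265 = 0.17774″.

0.178 arcsec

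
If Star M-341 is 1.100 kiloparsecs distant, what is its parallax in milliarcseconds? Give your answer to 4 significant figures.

0.9091 mas

d = 1.100 kpc = 1100 pc.
p = 1/d = 1/1100 = 0.00090909 arcsec.
= 0.00090909 × 1000 = 0.90909 mas.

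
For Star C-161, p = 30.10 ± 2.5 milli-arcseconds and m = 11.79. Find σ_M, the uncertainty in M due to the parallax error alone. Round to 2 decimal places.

σ_M = 0.18 mag

M = m − 5 log₁₀ d + 5 = m + 5 log₁₀ p + 5, so ∂M/∂p = 5/(p ln 10).
σ_M = (5/ln 10) · (σ_p/p) = 2.1715 × 2.5/30.10 = 2.1715 × 0.083056 = 0.18036.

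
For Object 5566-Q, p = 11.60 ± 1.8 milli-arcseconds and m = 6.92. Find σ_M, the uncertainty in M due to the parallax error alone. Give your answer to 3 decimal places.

σ_M = 0.337 mag

M = m − 5 log₁₀ d + 5 = m + 5 log₁₀ p + 5, so ∂M/∂p = 5/(p ln 10).
σ_M = (5/ln 10) · (σ_p/p) = 2.1715 × 1.8/11.60 = 2.1715 × 0.15517 = 0.33695.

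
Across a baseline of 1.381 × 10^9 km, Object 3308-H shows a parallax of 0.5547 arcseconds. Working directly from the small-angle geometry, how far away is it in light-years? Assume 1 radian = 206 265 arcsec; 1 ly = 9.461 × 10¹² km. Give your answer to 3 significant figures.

θ = 0.5547″ = 0.5547/206265 = 2.6893 × 10^-6 rad.
d = B/θ = (1.381 × 10^9) / (2.6893 × 10^-6) = 5.1352 × 10^14 km = (5.1352 × 10^14) / (9.461 × 10^12) ly = 54.278 ly.

54.3 ly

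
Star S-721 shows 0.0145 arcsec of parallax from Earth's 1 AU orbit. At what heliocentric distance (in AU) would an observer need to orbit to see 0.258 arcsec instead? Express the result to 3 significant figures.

Parallax scales linearly with baseline: p ∝ B, so B = p_target / p_Earth × 1 AU.
B = 0.258 / 0.0145 = 17.793 AU.

17.8 AU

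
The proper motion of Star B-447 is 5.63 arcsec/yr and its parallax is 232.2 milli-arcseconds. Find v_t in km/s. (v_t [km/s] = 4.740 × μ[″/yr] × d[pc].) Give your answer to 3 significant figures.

115 km/s

d = 1/p = 1/0.2322″ = 4.3066 pc.
v_t = 4.74 × μ × d = 4.74 × 5.63 × 4.3066 = 114.93 km/s.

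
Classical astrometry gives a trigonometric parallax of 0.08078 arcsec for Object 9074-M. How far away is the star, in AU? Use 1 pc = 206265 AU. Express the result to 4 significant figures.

d = 1/p = 1/0.08078 = 12.379 pc.
In AU: 12.379 × 206265 = 2.5534 × 10^6 AU.

2.553 × 10^6 AU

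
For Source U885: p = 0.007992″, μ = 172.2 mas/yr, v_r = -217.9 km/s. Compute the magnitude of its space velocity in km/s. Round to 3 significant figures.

d = 1/p = 1/0.007992″ = 125.13 pc.
μ = 172.2 mas/yr = 0.1722 ″/yr.
v_t = 4.740 μ d = 4.740 × 0.1722 × 125.13 = 102.13 km/s.
v = √(v_r² + v_t²) = √((-217.9)² + 102.13²) = √57910.9 = 240.65 km/s.

241 km/s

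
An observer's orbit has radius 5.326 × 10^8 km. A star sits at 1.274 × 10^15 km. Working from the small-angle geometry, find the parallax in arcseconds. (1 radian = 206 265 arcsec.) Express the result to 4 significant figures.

θ ≈ B/d = (5.326 × 10^8) / (1.274 × 10^15) = 4.1805 × 10^-7 rad.
In arcseconds: 4.1805 × 10^-7 × 206265 = 0.086229″.

0.08623 arcsec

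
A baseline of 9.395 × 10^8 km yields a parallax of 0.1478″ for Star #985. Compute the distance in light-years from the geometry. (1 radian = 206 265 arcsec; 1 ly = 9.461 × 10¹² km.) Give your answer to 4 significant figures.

138.6 ly

θ = 0.1478″ = 0.1478/206265 = 7.1655 × 10^-7 rad.
d = B/θ = (9.395 × 10^8) / (7.1655 × 10^-7) = 1.3111 × 10^15 km = (1.3111 × 10^15) / (9.461 × 10^12) ly = 138.58 ly.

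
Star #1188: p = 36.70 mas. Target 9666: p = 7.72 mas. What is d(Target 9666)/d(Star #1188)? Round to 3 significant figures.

Since d = 1/p, d_B/d_A = p_A/p_B.
= 36.70 / 7.72 = 4.7539.

4.75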